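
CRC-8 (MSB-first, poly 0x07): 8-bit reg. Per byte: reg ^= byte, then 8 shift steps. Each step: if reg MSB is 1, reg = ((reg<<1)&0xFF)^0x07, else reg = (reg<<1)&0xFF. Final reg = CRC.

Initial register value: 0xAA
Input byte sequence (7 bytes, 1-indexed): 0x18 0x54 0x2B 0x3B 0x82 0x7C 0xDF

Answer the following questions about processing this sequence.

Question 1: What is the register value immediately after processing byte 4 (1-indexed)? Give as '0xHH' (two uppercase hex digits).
Answer: 0xA3

Derivation:
After byte 1 (0x18): reg=0x17
After byte 2 (0x54): reg=0xCE
After byte 3 (0x2B): reg=0xB5
After byte 4 (0x3B): reg=0xA3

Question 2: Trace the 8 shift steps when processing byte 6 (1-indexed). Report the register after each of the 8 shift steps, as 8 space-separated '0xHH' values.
After byte 1 (0x18): reg=0x17
After byte 2 (0x54): reg=0xCE
After byte 3 (0x2B): reg=0xB5
After byte 4 (0x3B): reg=0xA3
After byte 5 (0x82): reg=0xE7
Register before byte 6: 0xE7
After XOR with byte 0x7C: 0x9B

Answer: 0x31 0x62 0xC4 0x8F 0x19 0x32 0x64 0xC8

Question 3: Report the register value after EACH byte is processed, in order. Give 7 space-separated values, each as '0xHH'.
0x17 0xCE 0xB5 0xA3 0xE7 0xC8 0x65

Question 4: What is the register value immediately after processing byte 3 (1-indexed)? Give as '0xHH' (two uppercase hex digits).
Answer: 0xB5

Derivation:
After byte 1 (0x18): reg=0x17
After byte 2 (0x54): reg=0xCE
After byte 3 (0x2B): reg=0xB5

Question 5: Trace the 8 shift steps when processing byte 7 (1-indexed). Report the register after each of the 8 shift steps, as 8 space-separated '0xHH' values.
After byte 1 (0x18): reg=0x17
After byte 2 (0x54): reg=0xCE
After byte 3 (0x2B): reg=0xB5
After byte 4 (0x3B): reg=0xA3
After byte 5 (0x82): reg=0xE7
After byte 6 (0x7C): reg=0xC8
Register before byte 7: 0xC8
After XOR with byte 0xDF: 0x17

Answer: 0x2E 0x5C 0xB8 0x77 0xEE 0xDB 0xB1 0x65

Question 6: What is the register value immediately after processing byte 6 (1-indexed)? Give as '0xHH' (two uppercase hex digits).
Answer: 0xC8

Derivation:
After byte 1 (0x18): reg=0x17
After byte 2 (0x54): reg=0xCE
After byte 3 (0x2B): reg=0xB5
After byte 4 (0x3B): reg=0xA3
After byte 5 (0x82): reg=0xE7
After byte 6 (0x7C): reg=0xC8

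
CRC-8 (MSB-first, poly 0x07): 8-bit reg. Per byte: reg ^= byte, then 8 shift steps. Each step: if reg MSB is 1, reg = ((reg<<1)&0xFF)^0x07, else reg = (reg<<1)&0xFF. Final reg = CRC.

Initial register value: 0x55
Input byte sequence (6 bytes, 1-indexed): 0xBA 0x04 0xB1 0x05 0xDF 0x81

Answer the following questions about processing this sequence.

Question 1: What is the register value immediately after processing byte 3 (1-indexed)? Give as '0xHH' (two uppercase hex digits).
Answer: 0xC3

Derivation:
After byte 1 (0xBA): reg=0x83
After byte 2 (0x04): reg=0x9C
After byte 3 (0xB1): reg=0xC3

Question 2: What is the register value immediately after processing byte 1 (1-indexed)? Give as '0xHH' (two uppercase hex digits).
Answer: 0x83

Derivation:
After byte 1 (0xBA): reg=0x83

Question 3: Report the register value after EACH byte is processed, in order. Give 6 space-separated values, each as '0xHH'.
0x83 0x9C 0xC3 0x5C 0x80 0x07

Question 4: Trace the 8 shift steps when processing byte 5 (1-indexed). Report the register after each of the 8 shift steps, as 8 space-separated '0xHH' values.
Answer: 0x01 0x02 0x04 0x08 0x10 0x20 0x40 0x80

Derivation:
After byte 1 (0xBA): reg=0x83
After byte 2 (0x04): reg=0x9C
After byte 3 (0xB1): reg=0xC3
After byte 4 (0x05): reg=0x5C
Register before byte 5: 0x5C
After XOR with byte 0xDF: 0x83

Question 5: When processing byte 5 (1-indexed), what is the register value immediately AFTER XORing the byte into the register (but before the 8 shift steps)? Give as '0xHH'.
Answer: 0x83

Derivation:
Register before byte 5: 0x5C
Byte 5: 0xDF
0x5C XOR 0xDF = 0x83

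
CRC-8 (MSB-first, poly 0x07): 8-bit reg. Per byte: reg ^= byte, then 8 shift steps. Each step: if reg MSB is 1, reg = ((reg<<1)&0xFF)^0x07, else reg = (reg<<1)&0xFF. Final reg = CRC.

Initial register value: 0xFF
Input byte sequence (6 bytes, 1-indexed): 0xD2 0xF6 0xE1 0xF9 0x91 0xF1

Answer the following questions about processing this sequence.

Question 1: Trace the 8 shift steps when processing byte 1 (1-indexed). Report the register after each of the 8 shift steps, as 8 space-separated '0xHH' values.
Answer: 0x5A 0xB4 0x6F 0xDE 0xBB 0x71 0xE2 0xC3

Derivation:
Register before byte 1: 0xFF
After XOR with byte 0xD2: 0x2D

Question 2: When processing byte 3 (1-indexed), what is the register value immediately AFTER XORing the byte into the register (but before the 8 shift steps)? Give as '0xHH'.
Answer: 0x6A

Derivation:
Register before byte 3: 0x8B
Byte 3: 0xE1
0x8B XOR 0xE1 = 0x6A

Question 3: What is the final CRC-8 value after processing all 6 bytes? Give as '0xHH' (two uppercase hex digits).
Answer: 0xB2

Derivation:
After byte 1 (0xD2): reg=0xC3
After byte 2 (0xF6): reg=0x8B
After byte 3 (0xE1): reg=0x11
After byte 4 (0xF9): reg=0x96
After byte 5 (0x91): reg=0x15
After byte 6 (0xF1): reg=0xB2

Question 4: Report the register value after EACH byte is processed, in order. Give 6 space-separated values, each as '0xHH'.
0xC3 0x8B 0x11 0x96 0x15 0xB2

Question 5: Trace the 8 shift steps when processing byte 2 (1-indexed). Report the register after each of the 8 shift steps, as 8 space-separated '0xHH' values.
Answer: 0x6A 0xD4 0xAF 0x59 0xB2 0x63 0xC6 0x8B

Derivation:
After byte 1 (0xD2): reg=0xC3
Register before byte 2: 0xC3
After XOR with byte 0xF6: 0x35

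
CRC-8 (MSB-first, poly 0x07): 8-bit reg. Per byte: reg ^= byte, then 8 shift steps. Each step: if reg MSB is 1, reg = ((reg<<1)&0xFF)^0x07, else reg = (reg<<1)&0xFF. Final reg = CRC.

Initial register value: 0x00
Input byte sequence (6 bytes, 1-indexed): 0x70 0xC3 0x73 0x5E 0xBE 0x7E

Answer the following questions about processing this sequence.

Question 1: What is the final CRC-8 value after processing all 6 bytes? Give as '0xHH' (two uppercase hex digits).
Answer: 0xCE

Derivation:
After byte 1 (0x70): reg=0x57
After byte 2 (0xC3): reg=0xE5
After byte 3 (0x73): reg=0xEB
After byte 4 (0x5E): reg=0x02
After byte 5 (0xBE): reg=0x3D
After byte 6 (0x7E): reg=0xCE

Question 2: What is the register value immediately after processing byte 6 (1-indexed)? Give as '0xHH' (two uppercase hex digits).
After byte 1 (0x70): reg=0x57
After byte 2 (0xC3): reg=0xE5
After byte 3 (0x73): reg=0xEB
After byte 4 (0x5E): reg=0x02
After byte 5 (0xBE): reg=0x3D
After byte 6 (0x7E): reg=0xCE

Answer: 0xCE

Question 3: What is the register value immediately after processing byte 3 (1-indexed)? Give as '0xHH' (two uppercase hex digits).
After byte 1 (0x70): reg=0x57
After byte 2 (0xC3): reg=0xE5
After byte 3 (0x73): reg=0xEB

Answer: 0xEB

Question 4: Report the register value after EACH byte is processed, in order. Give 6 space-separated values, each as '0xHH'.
0x57 0xE5 0xEB 0x02 0x3D 0xCE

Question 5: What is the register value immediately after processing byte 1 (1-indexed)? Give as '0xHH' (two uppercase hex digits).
After byte 1 (0x70): reg=0x57

Answer: 0x57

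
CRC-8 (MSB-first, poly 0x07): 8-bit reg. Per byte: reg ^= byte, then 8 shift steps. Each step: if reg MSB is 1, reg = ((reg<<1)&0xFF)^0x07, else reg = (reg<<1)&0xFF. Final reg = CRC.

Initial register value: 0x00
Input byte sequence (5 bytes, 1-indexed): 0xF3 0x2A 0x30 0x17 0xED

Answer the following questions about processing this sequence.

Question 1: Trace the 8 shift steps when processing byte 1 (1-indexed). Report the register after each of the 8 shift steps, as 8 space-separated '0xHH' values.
Answer: 0xE1 0xC5 0x8D 0x1D 0x3A 0x74 0xE8 0xD7

Derivation:
Register before byte 1: 0x00
After XOR with byte 0xF3: 0xF3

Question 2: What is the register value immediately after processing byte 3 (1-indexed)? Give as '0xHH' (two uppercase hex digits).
Answer: 0x6D

Derivation:
After byte 1 (0xF3): reg=0xD7
After byte 2 (0x2A): reg=0xFD
After byte 3 (0x30): reg=0x6D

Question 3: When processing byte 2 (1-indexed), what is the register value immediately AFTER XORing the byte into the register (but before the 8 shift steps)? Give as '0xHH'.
Answer: 0xFD

Derivation:
Register before byte 2: 0xD7
Byte 2: 0x2A
0xD7 XOR 0x2A = 0xFD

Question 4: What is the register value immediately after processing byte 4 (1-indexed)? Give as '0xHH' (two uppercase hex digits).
After byte 1 (0xF3): reg=0xD7
After byte 2 (0x2A): reg=0xFD
After byte 3 (0x30): reg=0x6D
After byte 4 (0x17): reg=0x61

Answer: 0x61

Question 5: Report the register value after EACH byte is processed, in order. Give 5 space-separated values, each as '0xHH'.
0xD7 0xFD 0x6D 0x61 0xAD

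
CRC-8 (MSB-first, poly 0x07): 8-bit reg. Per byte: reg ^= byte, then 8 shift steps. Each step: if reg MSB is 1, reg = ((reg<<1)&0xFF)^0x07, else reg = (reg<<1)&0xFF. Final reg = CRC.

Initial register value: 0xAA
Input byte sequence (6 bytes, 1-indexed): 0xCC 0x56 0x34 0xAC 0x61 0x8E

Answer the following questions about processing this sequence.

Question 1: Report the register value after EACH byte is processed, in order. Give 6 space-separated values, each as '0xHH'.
0x35 0x2E 0x46 0x98 0xE1 0x0A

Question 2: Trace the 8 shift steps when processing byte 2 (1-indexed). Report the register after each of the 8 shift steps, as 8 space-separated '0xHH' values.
Answer: 0xC6 0x8B 0x11 0x22 0x44 0x88 0x17 0x2E

Derivation:
After byte 1 (0xCC): reg=0x35
Register before byte 2: 0x35
After XOR with byte 0x56: 0x63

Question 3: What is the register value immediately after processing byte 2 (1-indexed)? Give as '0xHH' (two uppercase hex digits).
Answer: 0x2E

Derivation:
After byte 1 (0xCC): reg=0x35
After byte 2 (0x56): reg=0x2E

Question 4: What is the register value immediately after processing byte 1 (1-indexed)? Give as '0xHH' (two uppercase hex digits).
After byte 1 (0xCC): reg=0x35

Answer: 0x35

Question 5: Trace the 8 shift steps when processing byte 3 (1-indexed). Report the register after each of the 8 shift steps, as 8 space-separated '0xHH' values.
After byte 1 (0xCC): reg=0x35
After byte 2 (0x56): reg=0x2E
Register before byte 3: 0x2E
After XOR with byte 0x34: 0x1A

Answer: 0x34 0x68 0xD0 0xA7 0x49 0x92 0x23 0x46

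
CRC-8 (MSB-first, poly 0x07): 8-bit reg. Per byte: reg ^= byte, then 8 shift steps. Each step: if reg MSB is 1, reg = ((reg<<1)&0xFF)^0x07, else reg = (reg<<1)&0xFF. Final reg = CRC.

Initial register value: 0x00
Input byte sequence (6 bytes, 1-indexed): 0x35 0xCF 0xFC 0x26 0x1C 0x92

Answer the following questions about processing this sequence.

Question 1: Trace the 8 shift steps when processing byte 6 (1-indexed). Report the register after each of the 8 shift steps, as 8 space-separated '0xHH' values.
After byte 1 (0x35): reg=0x8B
After byte 2 (0xCF): reg=0xDB
After byte 3 (0xFC): reg=0xF5
After byte 4 (0x26): reg=0x37
After byte 5 (0x1C): reg=0xD1
Register before byte 6: 0xD1
After XOR with byte 0x92: 0x43

Answer: 0x86 0x0B 0x16 0x2C 0x58 0xB0 0x67 0xCE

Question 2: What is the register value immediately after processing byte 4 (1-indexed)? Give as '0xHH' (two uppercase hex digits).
Answer: 0x37

Derivation:
After byte 1 (0x35): reg=0x8B
After byte 2 (0xCF): reg=0xDB
After byte 3 (0xFC): reg=0xF5
After byte 4 (0x26): reg=0x37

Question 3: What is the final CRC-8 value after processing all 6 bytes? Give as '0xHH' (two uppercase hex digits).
Answer: 0xCE

Derivation:
After byte 1 (0x35): reg=0x8B
After byte 2 (0xCF): reg=0xDB
After byte 3 (0xFC): reg=0xF5
After byte 4 (0x26): reg=0x37
After byte 5 (0x1C): reg=0xD1
After byte 6 (0x92): reg=0xCE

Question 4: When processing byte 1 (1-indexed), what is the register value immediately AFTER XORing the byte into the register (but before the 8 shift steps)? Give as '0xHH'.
Register before byte 1: 0x00
Byte 1: 0x35
0x00 XOR 0x35 = 0x35

Answer: 0x35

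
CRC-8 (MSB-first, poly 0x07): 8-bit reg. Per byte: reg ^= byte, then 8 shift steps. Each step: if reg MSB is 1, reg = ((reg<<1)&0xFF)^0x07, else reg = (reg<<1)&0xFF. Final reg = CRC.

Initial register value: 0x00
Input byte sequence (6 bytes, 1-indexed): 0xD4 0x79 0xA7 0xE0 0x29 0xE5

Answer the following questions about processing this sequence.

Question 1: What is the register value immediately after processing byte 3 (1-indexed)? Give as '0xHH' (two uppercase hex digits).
After byte 1 (0xD4): reg=0x22
After byte 2 (0x79): reg=0x86
After byte 3 (0xA7): reg=0xE7

Answer: 0xE7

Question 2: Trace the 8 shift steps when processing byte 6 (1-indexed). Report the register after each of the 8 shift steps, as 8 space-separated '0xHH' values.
Answer: 0xA2 0x43 0x86 0x0B 0x16 0x2C 0x58 0xB0

Derivation:
After byte 1 (0xD4): reg=0x22
After byte 2 (0x79): reg=0x86
After byte 3 (0xA7): reg=0xE7
After byte 4 (0xE0): reg=0x15
After byte 5 (0x29): reg=0xB4
Register before byte 6: 0xB4
After XOR with byte 0xE5: 0x51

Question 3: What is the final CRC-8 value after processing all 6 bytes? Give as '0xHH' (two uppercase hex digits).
Answer: 0xB0

Derivation:
After byte 1 (0xD4): reg=0x22
After byte 2 (0x79): reg=0x86
After byte 3 (0xA7): reg=0xE7
After byte 4 (0xE0): reg=0x15
After byte 5 (0x29): reg=0xB4
After byte 6 (0xE5): reg=0xB0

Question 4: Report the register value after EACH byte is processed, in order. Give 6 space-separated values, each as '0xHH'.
0x22 0x86 0xE7 0x15 0xB4 0xB0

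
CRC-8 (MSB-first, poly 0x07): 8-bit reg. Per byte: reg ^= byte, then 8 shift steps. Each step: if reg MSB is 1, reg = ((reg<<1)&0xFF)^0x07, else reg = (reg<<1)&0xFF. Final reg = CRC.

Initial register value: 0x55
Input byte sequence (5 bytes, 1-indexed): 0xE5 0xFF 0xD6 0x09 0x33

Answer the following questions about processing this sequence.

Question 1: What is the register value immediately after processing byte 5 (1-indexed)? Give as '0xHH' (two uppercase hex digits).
After byte 1 (0xE5): reg=0x19
After byte 2 (0xFF): reg=0xBC
After byte 3 (0xD6): reg=0x11
After byte 4 (0x09): reg=0x48
After byte 5 (0x33): reg=0x66

Answer: 0x66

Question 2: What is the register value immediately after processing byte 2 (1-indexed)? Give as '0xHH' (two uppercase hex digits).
Answer: 0xBC

Derivation:
After byte 1 (0xE5): reg=0x19
After byte 2 (0xFF): reg=0xBC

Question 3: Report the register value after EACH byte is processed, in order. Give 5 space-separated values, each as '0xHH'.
0x19 0xBC 0x11 0x48 0x66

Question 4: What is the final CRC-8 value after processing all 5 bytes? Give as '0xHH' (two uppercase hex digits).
Answer: 0x66

Derivation:
After byte 1 (0xE5): reg=0x19
After byte 2 (0xFF): reg=0xBC
After byte 3 (0xD6): reg=0x11
After byte 4 (0x09): reg=0x48
After byte 5 (0x33): reg=0x66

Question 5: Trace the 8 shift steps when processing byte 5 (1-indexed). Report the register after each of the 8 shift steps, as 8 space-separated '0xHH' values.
After byte 1 (0xE5): reg=0x19
After byte 2 (0xFF): reg=0xBC
After byte 3 (0xD6): reg=0x11
After byte 4 (0x09): reg=0x48
Register before byte 5: 0x48
After XOR with byte 0x33: 0x7B

Answer: 0xF6 0xEB 0xD1 0xA5 0x4D 0x9A 0x33 0x66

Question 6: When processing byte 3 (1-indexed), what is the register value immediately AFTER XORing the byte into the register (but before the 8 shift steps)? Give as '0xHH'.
Register before byte 3: 0xBC
Byte 3: 0xD6
0xBC XOR 0xD6 = 0x6A

Answer: 0x6A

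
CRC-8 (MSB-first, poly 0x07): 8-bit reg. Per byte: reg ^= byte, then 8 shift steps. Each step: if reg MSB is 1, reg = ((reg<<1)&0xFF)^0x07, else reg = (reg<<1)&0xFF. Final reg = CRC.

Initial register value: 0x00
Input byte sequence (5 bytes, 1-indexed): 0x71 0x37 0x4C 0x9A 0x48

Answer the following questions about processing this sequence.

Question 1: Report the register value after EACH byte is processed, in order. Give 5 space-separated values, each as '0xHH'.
0x50 0x32 0x7D 0xBB 0xD7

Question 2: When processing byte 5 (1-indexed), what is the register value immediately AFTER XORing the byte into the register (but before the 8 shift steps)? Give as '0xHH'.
Register before byte 5: 0xBB
Byte 5: 0x48
0xBB XOR 0x48 = 0xF3

Answer: 0xF3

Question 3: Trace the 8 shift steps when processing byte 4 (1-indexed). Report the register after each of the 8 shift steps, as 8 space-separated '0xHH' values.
After byte 1 (0x71): reg=0x50
After byte 2 (0x37): reg=0x32
After byte 3 (0x4C): reg=0x7D
Register before byte 4: 0x7D
After XOR with byte 0x9A: 0xE7

Answer: 0xC9 0x95 0x2D 0x5A 0xB4 0x6F 0xDE 0xBB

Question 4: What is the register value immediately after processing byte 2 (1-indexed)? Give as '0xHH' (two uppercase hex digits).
After byte 1 (0x71): reg=0x50
After byte 2 (0x37): reg=0x32

Answer: 0x32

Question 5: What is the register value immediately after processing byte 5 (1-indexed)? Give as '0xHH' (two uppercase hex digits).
Answer: 0xD7

Derivation:
After byte 1 (0x71): reg=0x50
After byte 2 (0x37): reg=0x32
After byte 3 (0x4C): reg=0x7D
After byte 4 (0x9A): reg=0xBB
After byte 5 (0x48): reg=0xD7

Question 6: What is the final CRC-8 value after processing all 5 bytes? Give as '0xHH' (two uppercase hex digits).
Answer: 0xD7

Derivation:
After byte 1 (0x71): reg=0x50
After byte 2 (0x37): reg=0x32
After byte 3 (0x4C): reg=0x7D
After byte 4 (0x9A): reg=0xBB
After byte 5 (0x48): reg=0xD7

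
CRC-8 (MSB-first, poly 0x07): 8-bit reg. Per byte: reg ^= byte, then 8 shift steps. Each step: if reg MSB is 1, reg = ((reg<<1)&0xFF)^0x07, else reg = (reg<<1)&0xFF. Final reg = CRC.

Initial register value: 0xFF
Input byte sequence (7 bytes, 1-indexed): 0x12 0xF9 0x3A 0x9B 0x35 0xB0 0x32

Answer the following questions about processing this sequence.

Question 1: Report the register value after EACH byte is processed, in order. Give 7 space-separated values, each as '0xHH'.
0x8D 0x4B 0x50 0x7F 0xF1 0xC0 0xD0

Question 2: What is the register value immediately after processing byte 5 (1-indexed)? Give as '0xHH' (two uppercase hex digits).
Answer: 0xF1

Derivation:
After byte 1 (0x12): reg=0x8D
After byte 2 (0xF9): reg=0x4B
After byte 3 (0x3A): reg=0x50
After byte 4 (0x9B): reg=0x7F
After byte 5 (0x35): reg=0xF1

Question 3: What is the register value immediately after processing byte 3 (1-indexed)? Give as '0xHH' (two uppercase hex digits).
Answer: 0x50

Derivation:
After byte 1 (0x12): reg=0x8D
After byte 2 (0xF9): reg=0x4B
After byte 3 (0x3A): reg=0x50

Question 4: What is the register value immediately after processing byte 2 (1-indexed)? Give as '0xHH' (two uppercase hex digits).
Answer: 0x4B

Derivation:
After byte 1 (0x12): reg=0x8D
After byte 2 (0xF9): reg=0x4B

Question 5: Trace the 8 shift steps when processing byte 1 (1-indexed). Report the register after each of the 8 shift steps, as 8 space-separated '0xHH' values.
Answer: 0xDD 0xBD 0x7D 0xFA 0xF3 0xE1 0xC5 0x8D

Derivation:
Register before byte 1: 0xFF
After XOR with byte 0x12: 0xED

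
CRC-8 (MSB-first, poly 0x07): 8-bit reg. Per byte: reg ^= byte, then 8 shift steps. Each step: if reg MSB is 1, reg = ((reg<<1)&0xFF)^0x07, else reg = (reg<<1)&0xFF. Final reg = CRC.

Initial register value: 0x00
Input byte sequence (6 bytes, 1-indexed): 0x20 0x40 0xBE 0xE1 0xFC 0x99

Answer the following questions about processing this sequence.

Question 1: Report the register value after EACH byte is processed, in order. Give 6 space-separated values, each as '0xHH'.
0xE0 0x69 0x2B 0x78 0x95 0x24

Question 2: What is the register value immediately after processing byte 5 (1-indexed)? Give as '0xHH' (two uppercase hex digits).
Answer: 0x95

Derivation:
After byte 1 (0x20): reg=0xE0
After byte 2 (0x40): reg=0x69
After byte 3 (0xBE): reg=0x2B
After byte 4 (0xE1): reg=0x78
After byte 5 (0xFC): reg=0x95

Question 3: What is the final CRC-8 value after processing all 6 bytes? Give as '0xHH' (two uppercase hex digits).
Answer: 0x24

Derivation:
After byte 1 (0x20): reg=0xE0
After byte 2 (0x40): reg=0x69
After byte 3 (0xBE): reg=0x2B
After byte 4 (0xE1): reg=0x78
After byte 5 (0xFC): reg=0x95
After byte 6 (0x99): reg=0x24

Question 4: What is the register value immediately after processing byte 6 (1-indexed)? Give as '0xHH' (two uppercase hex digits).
Answer: 0x24

Derivation:
After byte 1 (0x20): reg=0xE0
After byte 2 (0x40): reg=0x69
After byte 3 (0xBE): reg=0x2B
After byte 4 (0xE1): reg=0x78
After byte 5 (0xFC): reg=0x95
After byte 6 (0x99): reg=0x24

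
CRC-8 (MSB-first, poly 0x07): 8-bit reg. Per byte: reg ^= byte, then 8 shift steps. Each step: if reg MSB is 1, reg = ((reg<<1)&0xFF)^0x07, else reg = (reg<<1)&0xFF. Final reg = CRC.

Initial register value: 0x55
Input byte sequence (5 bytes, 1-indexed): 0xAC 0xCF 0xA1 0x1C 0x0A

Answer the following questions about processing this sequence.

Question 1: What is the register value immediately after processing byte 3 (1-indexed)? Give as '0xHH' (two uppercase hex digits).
After byte 1 (0xAC): reg=0xE1
After byte 2 (0xCF): reg=0xCA
After byte 3 (0xA1): reg=0x16

Answer: 0x16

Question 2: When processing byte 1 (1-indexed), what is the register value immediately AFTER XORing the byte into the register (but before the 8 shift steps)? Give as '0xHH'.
Answer: 0xF9

Derivation:
Register before byte 1: 0x55
Byte 1: 0xAC
0x55 XOR 0xAC = 0xF9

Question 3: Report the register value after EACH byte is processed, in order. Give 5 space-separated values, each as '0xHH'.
0xE1 0xCA 0x16 0x36 0xB4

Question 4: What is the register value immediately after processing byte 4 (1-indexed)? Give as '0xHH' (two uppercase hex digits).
After byte 1 (0xAC): reg=0xE1
After byte 2 (0xCF): reg=0xCA
After byte 3 (0xA1): reg=0x16
After byte 4 (0x1C): reg=0x36

Answer: 0x36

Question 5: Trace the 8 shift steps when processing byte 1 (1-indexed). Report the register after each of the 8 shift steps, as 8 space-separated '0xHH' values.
Answer: 0xF5 0xED 0xDD 0xBD 0x7D 0xFA 0xF3 0xE1

Derivation:
Register before byte 1: 0x55
After XOR with byte 0xAC: 0xF9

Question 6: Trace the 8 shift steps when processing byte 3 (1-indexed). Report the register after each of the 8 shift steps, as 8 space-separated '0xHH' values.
Answer: 0xD6 0xAB 0x51 0xA2 0x43 0x86 0x0B 0x16

Derivation:
After byte 1 (0xAC): reg=0xE1
After byte 2 (0xCF): reg=0xCA
Register before byte 3: 0xCA
After XOR with byte 0xA1: 0x6B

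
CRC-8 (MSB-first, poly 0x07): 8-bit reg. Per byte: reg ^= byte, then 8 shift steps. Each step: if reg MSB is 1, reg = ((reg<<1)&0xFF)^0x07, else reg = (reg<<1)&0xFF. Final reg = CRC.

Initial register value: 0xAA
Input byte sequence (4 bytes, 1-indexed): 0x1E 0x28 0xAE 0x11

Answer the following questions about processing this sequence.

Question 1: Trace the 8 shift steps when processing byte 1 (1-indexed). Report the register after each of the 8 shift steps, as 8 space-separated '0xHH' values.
Answer: 0x6F 0xDE 0xBB 0x71 0xE2 0xC3 0x81 0x05

Derivation:
Register before byte 1: 0xAA
After XOR with byte 0x1E: 0xB4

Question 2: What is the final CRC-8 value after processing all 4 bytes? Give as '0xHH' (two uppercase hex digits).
After byte 1 (0x1E): reg=0x05
After byte 2 (0x28): reg=0xC3
After byte 3 (0xAE): reg=0x04
After byte 4 (0x11): reg=0x6B

Answer: 0x6B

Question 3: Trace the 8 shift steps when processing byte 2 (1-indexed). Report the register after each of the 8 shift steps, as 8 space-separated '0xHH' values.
After byte 1 (0x1E): reg=0x05
Register before byte 2: 0x05
After XOR with byte 0x28: 0x2D

Answer: 0x5A 0xB4 0x6F 0xDE 0xBB 0x71 0xE2 0xC3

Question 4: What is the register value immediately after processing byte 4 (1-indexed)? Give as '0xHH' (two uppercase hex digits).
After byte 1 (0x1E): reg=0x05
After byte 2 (0x28): reg=0xC3
After byte 3 (0xAE): reg=0x04
After byte 4 (0x11): reg=0x6B

Answer: 0x6B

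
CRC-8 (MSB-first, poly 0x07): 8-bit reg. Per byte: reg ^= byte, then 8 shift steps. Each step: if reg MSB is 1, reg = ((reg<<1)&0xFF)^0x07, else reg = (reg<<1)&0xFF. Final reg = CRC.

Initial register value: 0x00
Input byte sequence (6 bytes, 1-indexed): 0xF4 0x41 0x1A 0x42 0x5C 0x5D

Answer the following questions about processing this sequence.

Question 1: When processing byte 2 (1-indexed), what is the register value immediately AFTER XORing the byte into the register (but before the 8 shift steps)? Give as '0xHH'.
Register before byte 2: 0xC2
Byte 2: 0x41
0xC2 XOR 0x41 = 0x83

Answer: 0x83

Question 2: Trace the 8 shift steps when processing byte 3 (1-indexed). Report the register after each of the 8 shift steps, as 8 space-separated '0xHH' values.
Answer: 0x33 0x66 0xCC 0x9F 0x39 0x72 0xE4 0xCF

Derivation:
After byte 1 (0xF4): reg=0xC2
After byte 2 (0x41): reg=0x80
Register before byte 3: 0x80
After XOR with byte 0x1A: 0x9A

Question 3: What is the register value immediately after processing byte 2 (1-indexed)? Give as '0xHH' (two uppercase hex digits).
After byte 1 (0xF4): reg=0xC2
After byte 2 (0x41): reg=0x80

Answer: 0x80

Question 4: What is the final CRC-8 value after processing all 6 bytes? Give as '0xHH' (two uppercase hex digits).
Answer: 0xFE

Derivation:
After byte 1 (0xF4): reg=0xC2
After byte 2 (0x41): reg=0x80
After byte 3 (0x1A): reg=0xCF
After byte 4 (0x42): reg=0xAA
After byte 5 (0x5C): reg=0xCC
After byte 6 (0x5D): reg=0xFE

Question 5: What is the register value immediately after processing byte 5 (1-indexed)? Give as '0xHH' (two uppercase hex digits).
Answer: 0xCC

Derivation:
After byte 1 (0xF4): reg=0xC2
After byte 2 (0x41): reg=0x80
After byte 3 (0x1A): reg=0xCF
After byte 4 (0x42): reg=0xAA
After byte 5 (0x5C): reg=0xCC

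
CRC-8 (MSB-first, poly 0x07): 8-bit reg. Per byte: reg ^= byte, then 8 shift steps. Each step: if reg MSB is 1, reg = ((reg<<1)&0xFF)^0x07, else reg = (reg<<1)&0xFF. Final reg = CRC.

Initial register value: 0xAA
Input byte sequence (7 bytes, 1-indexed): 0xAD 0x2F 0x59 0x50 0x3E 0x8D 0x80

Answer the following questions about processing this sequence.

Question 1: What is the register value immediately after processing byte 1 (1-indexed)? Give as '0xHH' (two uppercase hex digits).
After byte 1 (0xAD): reg=0x15

Answer: 0x15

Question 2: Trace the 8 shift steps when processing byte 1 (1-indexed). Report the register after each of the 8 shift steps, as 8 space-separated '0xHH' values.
Register before byte 1: 0xAA
After XOR with byte 0xAD: 0x07

Answer: 0x0E 0x1C 0x38 0x70 0xE0 0xC7 0x89 0x15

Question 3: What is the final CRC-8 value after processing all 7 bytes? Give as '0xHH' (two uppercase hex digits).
Answer: 0xDE

Derivation:
After byte 1 (0xAD): reg=0x15
After byte 2 (0x2F): reg=0xA6
After byte 3 (0x59): reg=0xF3
After byte 4 (0x50): reg=0x60
After byte 5 (0x3E): reg=0x9D
After byte 6 (0x8D): reg=0x70
After byte 7 (0x80): reg=0xDE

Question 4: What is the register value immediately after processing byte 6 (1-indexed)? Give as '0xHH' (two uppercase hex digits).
Answer: 0x70

Derivation:
After byte 1 (0xAD): reg=0x15
After byte 2 (0x2F): reg=0xA6
After byte 3 (0x59): reg=0xF3
After byte 4 (0x50): reg=0x60
After byte 5 (0x3E): reg=0x9D
After byte 6 (0x8D): reg=0x70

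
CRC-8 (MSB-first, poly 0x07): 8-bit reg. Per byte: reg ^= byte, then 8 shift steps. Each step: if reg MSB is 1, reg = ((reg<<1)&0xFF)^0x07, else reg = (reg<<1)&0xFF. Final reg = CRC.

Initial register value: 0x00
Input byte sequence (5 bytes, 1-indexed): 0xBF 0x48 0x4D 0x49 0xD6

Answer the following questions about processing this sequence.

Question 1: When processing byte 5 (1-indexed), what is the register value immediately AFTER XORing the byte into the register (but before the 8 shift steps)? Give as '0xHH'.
Register before byte 5: 0xD7
Byte 5: 0xD6
0xD7 XOR 0xD6 = 0x01

Answer: 0x01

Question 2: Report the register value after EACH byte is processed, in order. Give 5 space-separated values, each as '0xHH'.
0x34 0x73 0xBA 0xD7 0x07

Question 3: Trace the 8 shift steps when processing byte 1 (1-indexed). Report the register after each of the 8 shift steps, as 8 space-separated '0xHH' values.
Answer: 0x79 0xF2 0xE3 0xC1 0x85 0x0D 0x1A 0x34

Derivation:
Register before byte 1: 0x00
After XOR with byte 0xBF: 0xBF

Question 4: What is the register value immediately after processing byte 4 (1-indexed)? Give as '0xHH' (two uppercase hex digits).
Answer: 0xD7

Derivation:
After byte 1 (0xBF): reg=0x34
After byte 2 (0x48): reg=0x73
After byte 3 (0x4D): reg=0xBA
After byte 4 (0x49): reg=0xD7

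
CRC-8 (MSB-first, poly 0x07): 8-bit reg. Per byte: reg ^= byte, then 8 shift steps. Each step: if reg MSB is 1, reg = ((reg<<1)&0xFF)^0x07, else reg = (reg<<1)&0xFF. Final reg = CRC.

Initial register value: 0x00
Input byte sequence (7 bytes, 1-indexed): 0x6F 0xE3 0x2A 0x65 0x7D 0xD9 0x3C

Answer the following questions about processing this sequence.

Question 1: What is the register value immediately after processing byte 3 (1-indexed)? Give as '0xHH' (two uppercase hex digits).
After byte 1 (0x6F): reg=0x0A
After byte 2 (0xE3): reg=0x91
After byte 3 (0x2A): reg=0x28

Answer: 0x28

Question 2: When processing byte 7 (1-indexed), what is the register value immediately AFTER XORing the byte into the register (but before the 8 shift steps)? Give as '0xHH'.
Register before byte 7: 0x5D
Byte 7: 0x3C
0x5D XOR 0x3C = 0x61

Answer: 0x61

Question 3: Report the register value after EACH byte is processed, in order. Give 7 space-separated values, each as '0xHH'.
0x0A 0x91 0x28 0xE4 0xC6 0x5D 0x20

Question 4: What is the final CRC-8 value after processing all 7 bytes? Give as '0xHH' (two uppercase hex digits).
Answer: 0x20

Derivation:
After byte 1 (0x6F): reg=0x0A
After byte 2 (0xE3): reg=0x91
After byte 3 (0x2A): reg=0x28
After byte 4 (0x65): reg=0xE4
After byte 5 (0x7D): reg=0xC6
After byte 6 (0xD9): reg=0x5D
After byte 7 (0x3C): reg=0x20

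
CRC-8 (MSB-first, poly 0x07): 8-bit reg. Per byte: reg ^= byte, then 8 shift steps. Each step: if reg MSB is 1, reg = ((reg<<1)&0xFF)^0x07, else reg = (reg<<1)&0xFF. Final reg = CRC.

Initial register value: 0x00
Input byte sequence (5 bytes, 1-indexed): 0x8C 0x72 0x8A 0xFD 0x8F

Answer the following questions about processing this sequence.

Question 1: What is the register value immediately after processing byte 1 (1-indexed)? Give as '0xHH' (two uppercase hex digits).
After byte 1 (0x8C): reg=0xAD

Answer: 0xAD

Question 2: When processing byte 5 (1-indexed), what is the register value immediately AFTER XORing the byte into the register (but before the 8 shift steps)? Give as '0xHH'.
Answer: 0x2E

Derivation:
Register before byte 5: 0xA1
Byte 5: 0x8F
0xA1 XOR 0x8F = 0x2E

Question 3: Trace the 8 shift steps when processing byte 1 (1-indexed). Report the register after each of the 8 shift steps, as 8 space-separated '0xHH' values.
Register before byte 1: 0x00
After XOR with byte 0x8C: 0x8C

Answer: 0x1F 0x3E 0x7C 0xF8 0xF7 0xE9 0xD5 0xAD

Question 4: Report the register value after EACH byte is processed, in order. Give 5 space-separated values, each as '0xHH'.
0xAD 0x13 0xC6 0xA1 0xCA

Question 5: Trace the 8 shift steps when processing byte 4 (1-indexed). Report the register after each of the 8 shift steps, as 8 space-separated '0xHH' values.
Answer: 0x76 0xEC 0xDF 0xB9 0x75 0xEA 0xD3 0xA1

Derivation:
After byte 1 (0x8C): reg=0xAD
After byte 2 (0x72): reg=0x13
After byte 3 (0x8A): reg=0xC6
Register before byte 4: 0xC6
After XOR with byte 0xFD: 0x3B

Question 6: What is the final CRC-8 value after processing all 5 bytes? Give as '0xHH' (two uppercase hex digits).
Answer: 0xCA

Derivation:
After byte 1 (0x8C): reg=0xAD
After byte 2 (0x72): reg=0x13
After byte 3 (0x8A): reg=0xC6
After byte 4 (0xFD): reg=0xA1
After byte 5 (0x8F): reg=0xCA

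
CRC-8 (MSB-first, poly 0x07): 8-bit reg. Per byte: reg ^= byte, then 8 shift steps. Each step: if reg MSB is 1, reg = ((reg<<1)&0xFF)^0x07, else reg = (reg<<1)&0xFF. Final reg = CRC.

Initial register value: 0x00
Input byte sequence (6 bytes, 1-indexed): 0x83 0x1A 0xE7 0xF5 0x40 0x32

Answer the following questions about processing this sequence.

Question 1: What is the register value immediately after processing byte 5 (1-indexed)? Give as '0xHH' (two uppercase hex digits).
After byte 1 (0x83): reg=0x80
After byte 2 (0x1A): reg=0xCF
After byte 3 (0xE7): reg=0xD8
After byte 4 (0xF5): reg=0xC3
After byte 5 (0x40): reg=0x80

Answer: 0x80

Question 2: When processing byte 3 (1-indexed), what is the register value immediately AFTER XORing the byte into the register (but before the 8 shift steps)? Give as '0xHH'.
Answer: 0x28

Derivation:
Register before byte 3: 0xCF
Byte 3: 0xE7
0xCF XOR 0xE7 = 0x28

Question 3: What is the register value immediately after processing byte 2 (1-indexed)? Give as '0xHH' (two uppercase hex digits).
Answer: 0xCF

Derivation:
After byte 1 (0x83): reg=0x80
After byte 2 (0x1A): reg=0xCF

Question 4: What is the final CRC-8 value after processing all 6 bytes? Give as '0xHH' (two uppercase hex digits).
After byte 1 (0x83): reg=0x80
After byte 2 (0x1A): reg=0xCF
After byte 3 (0xE7): reg=0xD8
After byte 4 (0xF5): reg=0xC3
After byte 5 (0x40): reg=0x80
After byte 6 (0x32): reg=0x17

Answer: 0x17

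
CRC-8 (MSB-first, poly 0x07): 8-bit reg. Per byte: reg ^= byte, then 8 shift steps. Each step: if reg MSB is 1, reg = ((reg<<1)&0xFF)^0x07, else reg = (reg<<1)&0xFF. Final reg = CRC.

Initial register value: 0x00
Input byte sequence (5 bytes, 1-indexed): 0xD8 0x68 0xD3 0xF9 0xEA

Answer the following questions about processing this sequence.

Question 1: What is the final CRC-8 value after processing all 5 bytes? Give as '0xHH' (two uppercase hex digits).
Answer: 0x32

Derivation:
After byte 1 (0xD8): reg=0x06
After byte 2 (0x68): reg=0x0D
After byte 3 (0xD3): reg=0x14
After byte 4 (0xF9): reg=0x8D
After byte 5 (0xEA): reg=0x32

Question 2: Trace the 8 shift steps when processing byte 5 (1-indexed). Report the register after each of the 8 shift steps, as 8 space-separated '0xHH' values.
Answer: 0xCE 0x9B 0x31 0x62 0xC4 0x8F 0x19 0x32

Derivation:
After byte 1 (0xD8): reg=0x06
After byte 2 (0x68): reg=0x0D
After byte 3 (0xD3): reg=0x14
After byte 4 (0xF9): reg=0x8D
Register before byte 5: 0x8D
After XOR with byte 0xEA: 0x67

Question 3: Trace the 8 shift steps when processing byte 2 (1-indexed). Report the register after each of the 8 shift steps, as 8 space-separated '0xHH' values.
After byte 1 (0xD8): reg=0x06
Register before byte 2: 0x06
After XOR with byte 0x68: 0x6E

Answer: 0xDC 0xBF 0x79 0xF2 0xE3 0xC1 0x85 0x0D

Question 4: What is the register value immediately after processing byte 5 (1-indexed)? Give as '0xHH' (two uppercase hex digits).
After byte 1 (0xD8): reg=0x06
After byte 2 (0x68): reg=0x0D
After byte 3 (0xD3): reg=0x14
After byte 4 (0xF9): reg=0x8D
After byte 5 (0xEA): reg=0x32

Answer: 0x32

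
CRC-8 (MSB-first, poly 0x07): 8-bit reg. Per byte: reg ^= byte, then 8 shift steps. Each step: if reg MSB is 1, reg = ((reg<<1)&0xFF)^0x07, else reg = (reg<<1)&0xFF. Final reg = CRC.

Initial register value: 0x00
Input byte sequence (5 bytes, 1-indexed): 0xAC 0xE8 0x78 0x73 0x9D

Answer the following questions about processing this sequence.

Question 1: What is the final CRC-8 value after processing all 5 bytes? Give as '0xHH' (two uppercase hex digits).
After byte 1 (0xAC): reg=0x4D
After byte 2 (0xE8): reg=0x72
After byte 3 (0x78): reg=0x36
After byte 4 (0x73): reg=0xDC
After byte 5 (0x9D): reg=0xC0

Answer: 0xC0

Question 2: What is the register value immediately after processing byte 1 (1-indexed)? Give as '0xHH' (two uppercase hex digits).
Answer: 0x4D

Derivation:
After byte 1 (0xAC): reg=0x4D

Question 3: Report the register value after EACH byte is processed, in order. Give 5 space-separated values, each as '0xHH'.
0x4D 0x72 0x36 0xDC 0xC0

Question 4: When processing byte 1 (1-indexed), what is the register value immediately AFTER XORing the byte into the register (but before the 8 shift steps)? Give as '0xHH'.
Register before byte 1: 0x00
Byte 1: 0xAC
0x00 XOR 0xAC = 0xAC

Answer: 0xAC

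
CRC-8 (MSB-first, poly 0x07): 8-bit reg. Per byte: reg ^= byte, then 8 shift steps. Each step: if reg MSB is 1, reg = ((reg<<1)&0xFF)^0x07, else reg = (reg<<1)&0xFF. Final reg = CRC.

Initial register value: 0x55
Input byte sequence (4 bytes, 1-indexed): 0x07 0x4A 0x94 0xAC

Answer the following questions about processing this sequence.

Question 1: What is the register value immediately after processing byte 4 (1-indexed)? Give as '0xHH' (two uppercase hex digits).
Answer: 0x29

Derivation:
After byte 1 (0x07): reg=0xB9
After byte 2 (0x4A): reg=0xD7
After byte 3 (0x94): reg=0xCE
After byte 4 (0xAC): reg=0x29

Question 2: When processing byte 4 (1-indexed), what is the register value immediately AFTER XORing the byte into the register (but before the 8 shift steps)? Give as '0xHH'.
Register before byte 4: 0xCE
Byte 4: 0xAC
0xCE XOR 0xAC = 0x62

Answer: 0x62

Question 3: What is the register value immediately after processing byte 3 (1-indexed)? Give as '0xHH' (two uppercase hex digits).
Answer: 0xCE

Derivation:
After byte 1 (0x07): reg=0xB9
After byte 2 (0x4A): reg=0xD7
After byte 3 (0x94): reg=0xCE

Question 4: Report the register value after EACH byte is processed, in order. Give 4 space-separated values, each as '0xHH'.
0xB9 0xD7 0xCE 0x29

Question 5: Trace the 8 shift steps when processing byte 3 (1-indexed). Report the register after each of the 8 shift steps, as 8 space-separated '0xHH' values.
Answer: 0x86 0x0B 0x16 0x2C 0x58 0xB0 0x67 0xCE

Derivation:
After byte 1 (0x07): reg=0xB9
After byte 2 (0x4A): reg=0xD7
Register before byte 3: 0xD7
After XOR with byte 0x94: 0x43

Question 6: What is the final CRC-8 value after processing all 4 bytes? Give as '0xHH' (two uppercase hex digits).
Answer: 0x29

Derivation:
After byte 1 (0x07): reg=0xB9
After byte 2 (0x4A): reg=0xD7
After byte 3 (0x94): reg=0xCE
After byte 4 (0xAC): reg=0x29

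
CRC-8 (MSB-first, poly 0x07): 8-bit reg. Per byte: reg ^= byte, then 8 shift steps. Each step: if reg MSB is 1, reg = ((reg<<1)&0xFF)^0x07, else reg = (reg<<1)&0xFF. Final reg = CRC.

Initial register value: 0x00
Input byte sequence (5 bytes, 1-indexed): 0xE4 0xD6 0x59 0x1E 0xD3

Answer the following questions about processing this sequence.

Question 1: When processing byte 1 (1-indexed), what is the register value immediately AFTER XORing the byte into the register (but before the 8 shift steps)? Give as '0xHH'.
Register before byte 1: 0x00
Byte 1: 0xE4
0x00 XOR 0xE4 = 0xE4

Answer: 0xE4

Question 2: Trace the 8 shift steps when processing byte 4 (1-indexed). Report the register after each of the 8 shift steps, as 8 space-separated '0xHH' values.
Answer: 0x6E 0xDC 0xBF 0x79 0xF2 0xE3 0xC1 0x85

Derivation:
After byte 1 (0xE4): reg=0xB2
After byte 2 (0xD6): reg=0x3B
After byte 3 (0x59): reg=0x29
Register before byte 4: 0x29
After XOR with byte 0x1E: 0x37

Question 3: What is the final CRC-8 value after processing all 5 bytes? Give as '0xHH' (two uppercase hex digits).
Answer: 0xA5

Derivation:
After byte 1 (0xE4): reg=0xB2
After byte 2 (0xD6): reg=0x3B
After byte 3 (0x59): reg=0x29
After byte 4 (0x1E): reg=0x85
After byte 5 (0xD3): reg=0xA5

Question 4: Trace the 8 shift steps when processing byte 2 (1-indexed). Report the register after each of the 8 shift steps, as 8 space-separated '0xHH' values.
After byte 1 (0xE4): reg=0xB2
Register before byte 2: 0xB2
After XOR with byte 0xD6: 0x64

Answer: 0xC8 0x97 0x29 0x52 0xA4 0x4F 0x9E 0x3B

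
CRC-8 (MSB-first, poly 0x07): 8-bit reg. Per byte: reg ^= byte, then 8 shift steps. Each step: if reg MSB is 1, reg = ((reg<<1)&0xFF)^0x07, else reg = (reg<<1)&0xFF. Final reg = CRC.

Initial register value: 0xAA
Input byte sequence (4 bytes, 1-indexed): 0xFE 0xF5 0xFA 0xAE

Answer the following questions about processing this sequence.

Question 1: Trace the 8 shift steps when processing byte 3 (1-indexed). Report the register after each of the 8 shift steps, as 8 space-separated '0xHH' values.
After byte 1 (0xFE): reg=0xAB
After byte 2 (0xF5): reg=0x9D
Register before byte 3: 0x9D
After XOR with byte 0xFA: 0x67

Answer: 0xCE 0x9B 0x31 0x62 0xC4 0x8F 0x19 0x32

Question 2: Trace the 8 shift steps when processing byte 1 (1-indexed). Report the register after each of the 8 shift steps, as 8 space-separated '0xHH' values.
Answer: 0xA8 0x57 0xAE 0x5B 0xB6 0x6B 0xD6 0xAB

Derivation:
Register before byte 1: 0xAA
After XOR with byte 0xFE: 0x54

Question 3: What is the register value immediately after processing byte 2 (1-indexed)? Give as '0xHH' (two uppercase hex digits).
After byte 1 (0xFE): reg=0xAB
After byte 2 (0xF5): reg=0x9D

Answer: 0x9D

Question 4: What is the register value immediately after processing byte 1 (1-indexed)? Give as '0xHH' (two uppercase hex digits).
Answer: 0xAB

Derivation:
After byte 1 (0xFE): reg=0xAB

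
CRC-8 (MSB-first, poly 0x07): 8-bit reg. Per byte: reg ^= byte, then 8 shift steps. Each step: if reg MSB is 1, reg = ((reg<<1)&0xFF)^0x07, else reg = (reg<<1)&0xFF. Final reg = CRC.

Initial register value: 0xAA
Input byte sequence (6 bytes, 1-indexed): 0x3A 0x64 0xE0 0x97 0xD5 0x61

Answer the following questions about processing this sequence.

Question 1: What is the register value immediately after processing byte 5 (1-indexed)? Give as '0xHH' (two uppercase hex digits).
Answer: 0xC9

Derivation:
After byte 1 (0x3A): reg=0xF9
After byte 2 (0x64): reg=0xDA
After byte 3 (0xE0): reg=0xA6
After byte 4 (0x97): reg=0x97
After byte 5 (0xD5): reg=0xC9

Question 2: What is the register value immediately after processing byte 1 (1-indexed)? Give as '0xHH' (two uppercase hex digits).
Answer: 0xF9

Derivation:
After byte 1 (0x3A): reg=0xF9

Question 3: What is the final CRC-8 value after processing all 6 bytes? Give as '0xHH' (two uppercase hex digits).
Answer: 0x51

Derivation:
After byte 1 (0x3A): reg=0xF9
After byte 2 (0x64): reg=0xDA
After byte 3 (0xE0): reg=0xA6
After byte 4 (0x97): reg=0x97
After byte 5 (0xD5): reg=0xC9
After byte 6 (0x61): reg=0x51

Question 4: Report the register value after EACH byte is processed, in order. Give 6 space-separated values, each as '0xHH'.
0xF9 0xDA 0xA6 0x97 0xC9 0x51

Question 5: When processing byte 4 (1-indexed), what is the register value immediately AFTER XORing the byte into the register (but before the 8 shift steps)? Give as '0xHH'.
Answer: 0x31

Derivation:
Register before byte 4: 0xA6
Byte 4: 0x97
0xA6 XOR 0x97 = 0x31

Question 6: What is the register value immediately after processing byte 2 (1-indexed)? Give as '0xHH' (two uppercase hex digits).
After byte 1 (0x3A): reg=0xF9
After byte 2 (0x64): reg=0xDA

Answer: 0xDA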